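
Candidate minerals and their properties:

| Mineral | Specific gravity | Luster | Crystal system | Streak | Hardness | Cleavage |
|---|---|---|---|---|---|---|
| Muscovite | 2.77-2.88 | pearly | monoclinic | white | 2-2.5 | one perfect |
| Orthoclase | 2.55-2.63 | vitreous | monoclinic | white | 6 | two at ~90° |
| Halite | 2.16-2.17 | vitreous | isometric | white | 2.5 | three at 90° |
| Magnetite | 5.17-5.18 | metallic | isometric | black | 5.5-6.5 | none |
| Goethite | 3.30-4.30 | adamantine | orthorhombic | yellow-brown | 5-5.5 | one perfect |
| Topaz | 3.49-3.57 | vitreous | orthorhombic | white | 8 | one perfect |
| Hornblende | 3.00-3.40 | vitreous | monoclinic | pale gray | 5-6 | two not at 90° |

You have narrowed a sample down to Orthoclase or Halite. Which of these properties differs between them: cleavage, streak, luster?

cleavage

Cleavage: Orthoclase two at ~90°, Halite three at 90° — different.
Streak: both white — no difference.
Luster: both vitreous — no difference.
Only cleavage differs between Orthoclase and Halite among the listed tests.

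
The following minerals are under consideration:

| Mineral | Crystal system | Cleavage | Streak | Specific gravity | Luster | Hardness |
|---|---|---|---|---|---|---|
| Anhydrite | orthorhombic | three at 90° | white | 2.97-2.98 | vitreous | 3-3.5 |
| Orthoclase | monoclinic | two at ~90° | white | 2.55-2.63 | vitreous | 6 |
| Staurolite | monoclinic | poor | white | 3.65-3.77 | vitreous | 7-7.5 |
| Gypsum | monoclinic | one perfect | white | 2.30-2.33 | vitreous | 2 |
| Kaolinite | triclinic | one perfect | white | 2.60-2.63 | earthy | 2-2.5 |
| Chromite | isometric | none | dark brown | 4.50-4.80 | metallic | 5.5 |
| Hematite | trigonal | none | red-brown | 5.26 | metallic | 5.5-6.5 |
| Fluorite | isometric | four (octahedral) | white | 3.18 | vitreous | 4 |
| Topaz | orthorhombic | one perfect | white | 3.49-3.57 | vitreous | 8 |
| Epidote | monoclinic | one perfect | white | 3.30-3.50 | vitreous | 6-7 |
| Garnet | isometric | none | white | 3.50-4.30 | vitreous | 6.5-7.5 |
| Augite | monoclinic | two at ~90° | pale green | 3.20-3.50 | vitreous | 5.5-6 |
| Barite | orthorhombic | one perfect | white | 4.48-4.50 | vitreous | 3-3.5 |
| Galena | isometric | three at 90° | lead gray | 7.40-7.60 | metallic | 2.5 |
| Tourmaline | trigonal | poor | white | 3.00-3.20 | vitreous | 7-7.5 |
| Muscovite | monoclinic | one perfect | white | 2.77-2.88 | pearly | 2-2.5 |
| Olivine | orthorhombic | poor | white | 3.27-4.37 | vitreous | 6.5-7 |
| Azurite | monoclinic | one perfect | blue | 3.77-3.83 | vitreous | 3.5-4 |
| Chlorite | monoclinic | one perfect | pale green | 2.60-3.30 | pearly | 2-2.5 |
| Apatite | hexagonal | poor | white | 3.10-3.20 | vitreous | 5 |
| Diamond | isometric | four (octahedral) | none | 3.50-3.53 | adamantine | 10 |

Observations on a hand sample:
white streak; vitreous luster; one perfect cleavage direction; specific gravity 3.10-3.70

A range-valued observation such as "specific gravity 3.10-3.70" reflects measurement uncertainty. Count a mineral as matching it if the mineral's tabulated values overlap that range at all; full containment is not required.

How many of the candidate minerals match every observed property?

2

White streak: only Anhydrite, Orthoclase, Staurolite, Gypsum, Kaolinite, Fluorite, Topaz, Epidote, Garnet, Barite, Tourmaline, Muscovite, Olivine, Apatite remain.
Vitreous luster eliminates Kaolinite, Muscovite.
One perfect cleavage direction: only Gypsum, Topaz, Epidote, Barite remain.
Specific gravity 3.10-3.70 is inconsistent with Gypsum, Barite.
Consistent with every observation: Epidote, Topaz.
That is 2 minerals.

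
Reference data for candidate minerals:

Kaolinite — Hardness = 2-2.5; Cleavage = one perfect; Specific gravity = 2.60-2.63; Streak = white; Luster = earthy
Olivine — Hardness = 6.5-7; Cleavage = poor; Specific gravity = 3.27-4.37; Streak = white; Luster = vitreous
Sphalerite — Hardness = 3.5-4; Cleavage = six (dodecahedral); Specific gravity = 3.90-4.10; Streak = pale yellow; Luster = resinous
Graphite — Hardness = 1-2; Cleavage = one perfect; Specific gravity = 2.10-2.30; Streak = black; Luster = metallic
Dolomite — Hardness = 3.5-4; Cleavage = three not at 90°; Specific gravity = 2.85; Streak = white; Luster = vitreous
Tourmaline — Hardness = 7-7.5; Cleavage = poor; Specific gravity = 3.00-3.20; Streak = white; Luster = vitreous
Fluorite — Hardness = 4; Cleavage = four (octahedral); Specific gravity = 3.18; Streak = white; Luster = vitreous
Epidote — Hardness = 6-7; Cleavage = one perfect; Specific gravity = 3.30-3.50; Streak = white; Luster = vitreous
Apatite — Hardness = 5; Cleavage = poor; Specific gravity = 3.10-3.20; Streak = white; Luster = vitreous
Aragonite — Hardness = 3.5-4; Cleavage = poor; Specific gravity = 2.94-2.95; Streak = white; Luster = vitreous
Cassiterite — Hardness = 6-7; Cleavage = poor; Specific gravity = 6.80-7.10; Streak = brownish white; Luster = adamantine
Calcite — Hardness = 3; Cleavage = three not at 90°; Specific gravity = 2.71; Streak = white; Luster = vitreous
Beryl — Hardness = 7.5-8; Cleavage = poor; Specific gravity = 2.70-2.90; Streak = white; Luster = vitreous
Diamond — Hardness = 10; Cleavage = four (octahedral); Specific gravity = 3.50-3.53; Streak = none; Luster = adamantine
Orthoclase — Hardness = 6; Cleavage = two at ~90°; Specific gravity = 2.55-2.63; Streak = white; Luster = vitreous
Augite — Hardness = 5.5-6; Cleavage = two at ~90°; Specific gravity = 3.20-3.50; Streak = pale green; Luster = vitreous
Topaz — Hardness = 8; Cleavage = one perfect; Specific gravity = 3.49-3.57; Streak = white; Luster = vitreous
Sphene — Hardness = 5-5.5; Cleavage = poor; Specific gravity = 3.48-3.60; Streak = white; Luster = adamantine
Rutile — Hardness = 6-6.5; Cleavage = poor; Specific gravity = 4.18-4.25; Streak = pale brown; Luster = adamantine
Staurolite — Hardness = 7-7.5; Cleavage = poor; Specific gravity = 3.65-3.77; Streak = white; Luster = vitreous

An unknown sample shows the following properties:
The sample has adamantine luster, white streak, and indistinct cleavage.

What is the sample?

Adamantine luster: only Cassiterite, Diamond, Sphene, Rutile remain.
White streak: Sphene remains.
Indistinct cleavage: every remaining candidate is consistent.
Sphene is the sole remaining match.

Sphene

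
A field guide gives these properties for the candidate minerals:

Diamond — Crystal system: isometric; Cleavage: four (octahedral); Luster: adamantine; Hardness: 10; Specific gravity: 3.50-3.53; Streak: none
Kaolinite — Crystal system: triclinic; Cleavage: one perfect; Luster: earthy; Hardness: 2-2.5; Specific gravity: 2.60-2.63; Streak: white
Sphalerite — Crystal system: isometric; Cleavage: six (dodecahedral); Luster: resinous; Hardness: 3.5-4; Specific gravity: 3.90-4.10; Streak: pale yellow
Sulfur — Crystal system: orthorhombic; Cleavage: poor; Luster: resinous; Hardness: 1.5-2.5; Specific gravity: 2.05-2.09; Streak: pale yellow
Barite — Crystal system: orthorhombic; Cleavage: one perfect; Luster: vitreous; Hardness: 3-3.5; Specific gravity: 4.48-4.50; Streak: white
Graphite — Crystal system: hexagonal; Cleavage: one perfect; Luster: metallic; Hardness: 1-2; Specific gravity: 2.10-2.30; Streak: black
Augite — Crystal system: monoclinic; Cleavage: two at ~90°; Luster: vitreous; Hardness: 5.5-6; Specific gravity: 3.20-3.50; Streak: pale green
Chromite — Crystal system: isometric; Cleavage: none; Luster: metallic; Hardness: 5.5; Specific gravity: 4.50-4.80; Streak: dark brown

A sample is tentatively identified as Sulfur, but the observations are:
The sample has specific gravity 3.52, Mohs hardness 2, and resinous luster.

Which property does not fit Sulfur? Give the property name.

Specific gravity 3.52: Sulfur has SG 2.05-2.09 — outside the reference range.
Mohs hardness 2: Sulfur has hardness 1.5-2.5 — consistent.
Resinous luster: Sulfur has resinous luster — consistent.
Only the specific gravity is inconsistent.

specific gravity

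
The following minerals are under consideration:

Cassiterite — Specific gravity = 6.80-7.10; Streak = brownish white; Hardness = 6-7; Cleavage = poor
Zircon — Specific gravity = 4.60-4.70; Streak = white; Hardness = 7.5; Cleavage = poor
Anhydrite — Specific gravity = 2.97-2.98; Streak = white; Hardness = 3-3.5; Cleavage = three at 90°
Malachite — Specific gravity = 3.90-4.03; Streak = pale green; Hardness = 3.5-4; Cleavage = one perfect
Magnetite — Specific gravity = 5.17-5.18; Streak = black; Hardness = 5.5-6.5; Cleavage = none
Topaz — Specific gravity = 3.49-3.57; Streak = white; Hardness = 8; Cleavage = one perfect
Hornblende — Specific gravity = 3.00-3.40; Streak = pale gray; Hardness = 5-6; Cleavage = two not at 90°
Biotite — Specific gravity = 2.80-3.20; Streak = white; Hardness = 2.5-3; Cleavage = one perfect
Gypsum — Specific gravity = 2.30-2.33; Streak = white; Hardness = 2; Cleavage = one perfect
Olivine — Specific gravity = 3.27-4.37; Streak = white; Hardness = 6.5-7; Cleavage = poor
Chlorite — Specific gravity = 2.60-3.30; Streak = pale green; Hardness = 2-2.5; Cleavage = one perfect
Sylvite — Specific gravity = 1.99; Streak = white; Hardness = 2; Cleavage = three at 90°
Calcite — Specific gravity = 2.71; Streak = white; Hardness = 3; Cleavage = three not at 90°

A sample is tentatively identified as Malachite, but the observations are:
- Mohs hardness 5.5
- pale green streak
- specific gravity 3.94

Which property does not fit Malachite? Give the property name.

Mohs hardness 5.5: Malachite has hardness 3.5-4 — inconsistent.
Pale green streak: Malachite has pale green streak — matches.
Specific gravity 3.94: Malachite has SG 3.90-4.03 — matches.
Only the hardness is inconsistent.

hardness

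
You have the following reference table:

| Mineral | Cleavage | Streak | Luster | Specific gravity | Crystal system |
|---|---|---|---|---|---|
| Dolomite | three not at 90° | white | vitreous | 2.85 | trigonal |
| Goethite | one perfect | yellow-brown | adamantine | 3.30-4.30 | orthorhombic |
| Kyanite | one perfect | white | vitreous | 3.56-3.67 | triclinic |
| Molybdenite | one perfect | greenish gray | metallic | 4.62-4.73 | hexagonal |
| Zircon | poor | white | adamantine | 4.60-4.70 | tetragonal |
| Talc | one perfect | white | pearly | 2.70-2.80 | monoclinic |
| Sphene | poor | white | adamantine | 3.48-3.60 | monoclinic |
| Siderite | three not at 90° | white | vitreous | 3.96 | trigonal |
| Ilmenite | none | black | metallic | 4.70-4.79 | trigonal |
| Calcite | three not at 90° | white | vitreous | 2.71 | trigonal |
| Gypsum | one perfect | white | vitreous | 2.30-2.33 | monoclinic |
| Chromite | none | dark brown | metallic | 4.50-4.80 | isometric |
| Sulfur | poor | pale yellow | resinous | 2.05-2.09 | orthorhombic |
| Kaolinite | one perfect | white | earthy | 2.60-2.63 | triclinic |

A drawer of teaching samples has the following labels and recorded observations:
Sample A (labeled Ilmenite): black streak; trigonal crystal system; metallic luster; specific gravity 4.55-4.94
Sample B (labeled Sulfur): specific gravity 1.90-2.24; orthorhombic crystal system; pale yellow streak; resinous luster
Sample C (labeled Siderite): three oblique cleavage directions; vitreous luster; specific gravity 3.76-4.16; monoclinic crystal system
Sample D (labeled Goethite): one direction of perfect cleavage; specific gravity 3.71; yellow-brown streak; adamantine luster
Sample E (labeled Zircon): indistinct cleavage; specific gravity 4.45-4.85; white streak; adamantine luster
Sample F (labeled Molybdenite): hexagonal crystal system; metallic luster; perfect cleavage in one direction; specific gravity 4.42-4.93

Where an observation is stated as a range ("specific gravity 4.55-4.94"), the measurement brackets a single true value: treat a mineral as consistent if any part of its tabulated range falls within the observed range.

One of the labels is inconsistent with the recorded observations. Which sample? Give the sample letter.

Sample A: all recorded properties match Ilmenite.
Sample B: all recorded properties match Sulfur.
Sample C: monoclinic crystal system is outside the reference for Siderite (trigonal system) — mislabeled.
Sample D: all recorded properties match Goethite.
Sample E: all recorded properties match Zircon.
Sample F: all recorded properties match Molybdenite.
The mislabeled specimen is C.

C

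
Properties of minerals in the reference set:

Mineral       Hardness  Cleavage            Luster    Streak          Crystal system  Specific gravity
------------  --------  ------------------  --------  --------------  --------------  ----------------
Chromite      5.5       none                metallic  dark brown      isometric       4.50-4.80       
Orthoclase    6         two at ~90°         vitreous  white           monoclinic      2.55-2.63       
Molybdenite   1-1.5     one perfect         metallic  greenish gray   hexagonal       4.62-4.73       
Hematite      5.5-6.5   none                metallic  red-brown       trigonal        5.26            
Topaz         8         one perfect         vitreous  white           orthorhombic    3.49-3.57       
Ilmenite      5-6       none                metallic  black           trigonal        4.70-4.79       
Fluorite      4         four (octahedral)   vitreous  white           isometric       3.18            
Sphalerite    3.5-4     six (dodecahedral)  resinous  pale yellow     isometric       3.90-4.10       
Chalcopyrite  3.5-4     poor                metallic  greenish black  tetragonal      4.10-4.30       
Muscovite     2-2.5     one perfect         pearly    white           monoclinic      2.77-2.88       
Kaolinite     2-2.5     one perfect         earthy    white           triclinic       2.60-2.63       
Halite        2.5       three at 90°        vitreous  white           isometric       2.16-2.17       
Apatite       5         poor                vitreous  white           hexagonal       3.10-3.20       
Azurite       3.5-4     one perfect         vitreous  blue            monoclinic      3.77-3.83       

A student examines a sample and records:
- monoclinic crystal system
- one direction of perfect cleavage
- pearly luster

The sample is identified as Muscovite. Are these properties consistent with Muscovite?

Monoclinic crystal system — is consistent with Muscovite (monoclinic system).
One direction of perfect cleavage — is consistent with Muscovite (cleavage one perfect).
Pearly luster — is consistent with Muscovite (pearly luster).
Every observed property is compatible with the reference values for Muscovite.

Yes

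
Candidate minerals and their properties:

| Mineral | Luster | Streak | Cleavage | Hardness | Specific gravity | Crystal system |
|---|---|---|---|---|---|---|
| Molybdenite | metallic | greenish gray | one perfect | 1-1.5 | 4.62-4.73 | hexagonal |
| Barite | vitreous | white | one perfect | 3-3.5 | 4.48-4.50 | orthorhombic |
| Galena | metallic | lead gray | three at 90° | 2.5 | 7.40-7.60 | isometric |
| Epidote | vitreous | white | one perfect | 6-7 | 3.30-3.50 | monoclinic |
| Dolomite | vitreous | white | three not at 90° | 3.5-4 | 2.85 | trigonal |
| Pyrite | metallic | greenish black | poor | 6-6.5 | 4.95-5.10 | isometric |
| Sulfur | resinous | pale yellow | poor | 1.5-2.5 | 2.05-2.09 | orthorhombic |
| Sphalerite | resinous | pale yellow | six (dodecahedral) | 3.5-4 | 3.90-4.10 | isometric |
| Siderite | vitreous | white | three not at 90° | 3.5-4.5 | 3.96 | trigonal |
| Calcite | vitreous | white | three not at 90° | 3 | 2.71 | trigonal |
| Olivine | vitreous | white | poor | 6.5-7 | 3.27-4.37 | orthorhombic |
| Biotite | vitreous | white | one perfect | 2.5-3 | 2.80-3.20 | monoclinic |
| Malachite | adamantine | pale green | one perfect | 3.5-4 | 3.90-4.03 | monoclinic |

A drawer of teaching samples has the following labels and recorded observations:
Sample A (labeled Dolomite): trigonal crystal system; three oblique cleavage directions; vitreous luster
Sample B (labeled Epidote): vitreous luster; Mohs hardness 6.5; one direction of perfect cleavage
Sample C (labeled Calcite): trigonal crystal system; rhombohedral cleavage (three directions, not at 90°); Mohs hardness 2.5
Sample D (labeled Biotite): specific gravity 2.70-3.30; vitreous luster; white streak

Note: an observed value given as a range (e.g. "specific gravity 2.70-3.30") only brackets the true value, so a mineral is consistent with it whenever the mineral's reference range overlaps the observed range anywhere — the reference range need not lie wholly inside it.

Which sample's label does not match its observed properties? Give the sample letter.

C

Sample A: all recorded properties match Dolomite.
Sample B: all recorded properties match Epidote.
Sample C: Mohs hardness 2.5 is outside the reference for Calcite (hardness 3) — mislabeled.
Sample D: all recorded properties match Biotite.
Sample C is the mislabeled one.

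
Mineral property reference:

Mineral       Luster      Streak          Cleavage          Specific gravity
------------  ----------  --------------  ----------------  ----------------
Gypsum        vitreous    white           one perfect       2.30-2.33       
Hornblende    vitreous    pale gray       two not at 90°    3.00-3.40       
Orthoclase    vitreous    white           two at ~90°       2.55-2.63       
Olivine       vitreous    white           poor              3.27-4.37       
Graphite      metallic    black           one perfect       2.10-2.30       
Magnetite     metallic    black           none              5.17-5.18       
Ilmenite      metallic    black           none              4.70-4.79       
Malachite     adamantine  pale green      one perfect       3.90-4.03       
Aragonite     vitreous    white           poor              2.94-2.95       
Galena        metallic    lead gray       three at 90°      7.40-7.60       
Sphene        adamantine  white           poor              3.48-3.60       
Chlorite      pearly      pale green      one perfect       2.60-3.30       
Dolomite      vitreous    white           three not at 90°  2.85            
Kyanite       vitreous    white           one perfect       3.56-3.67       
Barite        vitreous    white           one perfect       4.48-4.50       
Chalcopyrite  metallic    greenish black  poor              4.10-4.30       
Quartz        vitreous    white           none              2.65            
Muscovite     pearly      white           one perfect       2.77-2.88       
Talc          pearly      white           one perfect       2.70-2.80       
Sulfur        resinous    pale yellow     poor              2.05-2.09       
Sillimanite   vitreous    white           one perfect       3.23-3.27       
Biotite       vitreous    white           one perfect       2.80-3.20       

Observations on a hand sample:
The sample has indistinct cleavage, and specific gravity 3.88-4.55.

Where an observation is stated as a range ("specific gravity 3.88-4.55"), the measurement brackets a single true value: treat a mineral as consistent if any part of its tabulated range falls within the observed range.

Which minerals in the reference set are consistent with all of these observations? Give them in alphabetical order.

Indistinct cleavage — only Olivine, Aragonite, Sphene, Chalcopyrite, Sulfur remain.
Specific gravity 3.88-4.55 — only Olivine, Chalcopyrite remain.
The minerals that satisfy all observations are Chalcopyrite, Olivine.

Chalcopyrite, Olivine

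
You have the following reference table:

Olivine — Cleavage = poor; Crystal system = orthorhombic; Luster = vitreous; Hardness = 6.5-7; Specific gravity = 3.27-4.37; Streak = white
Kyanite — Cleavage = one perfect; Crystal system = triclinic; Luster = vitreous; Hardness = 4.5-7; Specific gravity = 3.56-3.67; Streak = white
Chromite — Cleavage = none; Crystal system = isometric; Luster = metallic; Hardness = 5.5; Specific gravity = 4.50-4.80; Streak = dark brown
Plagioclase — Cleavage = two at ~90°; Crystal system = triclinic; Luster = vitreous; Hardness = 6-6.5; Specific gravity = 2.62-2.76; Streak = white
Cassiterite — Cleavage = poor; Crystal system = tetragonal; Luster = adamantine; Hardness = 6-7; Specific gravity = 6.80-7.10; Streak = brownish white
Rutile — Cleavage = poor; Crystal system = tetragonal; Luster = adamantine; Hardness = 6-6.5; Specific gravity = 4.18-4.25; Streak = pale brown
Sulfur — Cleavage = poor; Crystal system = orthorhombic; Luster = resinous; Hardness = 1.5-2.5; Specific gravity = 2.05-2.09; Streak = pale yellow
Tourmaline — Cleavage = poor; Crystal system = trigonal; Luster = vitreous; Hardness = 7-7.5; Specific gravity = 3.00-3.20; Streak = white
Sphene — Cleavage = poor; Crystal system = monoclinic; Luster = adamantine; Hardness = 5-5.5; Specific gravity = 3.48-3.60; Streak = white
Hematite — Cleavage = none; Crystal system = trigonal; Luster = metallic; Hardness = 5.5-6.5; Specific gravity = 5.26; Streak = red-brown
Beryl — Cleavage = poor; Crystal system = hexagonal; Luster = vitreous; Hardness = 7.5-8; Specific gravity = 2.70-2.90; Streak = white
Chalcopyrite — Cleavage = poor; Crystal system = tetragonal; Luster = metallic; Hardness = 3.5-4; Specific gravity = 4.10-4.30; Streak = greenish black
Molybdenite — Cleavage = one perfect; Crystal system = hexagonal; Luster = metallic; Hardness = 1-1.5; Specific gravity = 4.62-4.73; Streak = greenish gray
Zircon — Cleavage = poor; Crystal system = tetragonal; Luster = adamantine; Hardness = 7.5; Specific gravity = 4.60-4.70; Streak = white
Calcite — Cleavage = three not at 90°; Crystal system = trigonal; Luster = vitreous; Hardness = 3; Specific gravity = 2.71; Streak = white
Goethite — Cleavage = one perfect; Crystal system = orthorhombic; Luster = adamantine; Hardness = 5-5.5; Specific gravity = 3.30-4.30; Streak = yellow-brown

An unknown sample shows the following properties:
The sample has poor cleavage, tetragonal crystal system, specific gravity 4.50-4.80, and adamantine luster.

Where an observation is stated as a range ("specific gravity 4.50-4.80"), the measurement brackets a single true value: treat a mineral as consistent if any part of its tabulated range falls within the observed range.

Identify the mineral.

Poor cleavage — narrows the field to Olivine, Cassiterite, Rutile, Sulfur, Tourmaline, Sphene, Beryl, Chalcopyrite, Zircon.
Tetragonal crystal system — narrows the field to Cassiterite, Rutile, Chalcopyrite, Zircon.
Specific gravity 4.50-4.80 — Zircon remains.
Adamantine luster — all remaining candidates fit.
The only mineral consistent with every observation is Zircon.

Zircon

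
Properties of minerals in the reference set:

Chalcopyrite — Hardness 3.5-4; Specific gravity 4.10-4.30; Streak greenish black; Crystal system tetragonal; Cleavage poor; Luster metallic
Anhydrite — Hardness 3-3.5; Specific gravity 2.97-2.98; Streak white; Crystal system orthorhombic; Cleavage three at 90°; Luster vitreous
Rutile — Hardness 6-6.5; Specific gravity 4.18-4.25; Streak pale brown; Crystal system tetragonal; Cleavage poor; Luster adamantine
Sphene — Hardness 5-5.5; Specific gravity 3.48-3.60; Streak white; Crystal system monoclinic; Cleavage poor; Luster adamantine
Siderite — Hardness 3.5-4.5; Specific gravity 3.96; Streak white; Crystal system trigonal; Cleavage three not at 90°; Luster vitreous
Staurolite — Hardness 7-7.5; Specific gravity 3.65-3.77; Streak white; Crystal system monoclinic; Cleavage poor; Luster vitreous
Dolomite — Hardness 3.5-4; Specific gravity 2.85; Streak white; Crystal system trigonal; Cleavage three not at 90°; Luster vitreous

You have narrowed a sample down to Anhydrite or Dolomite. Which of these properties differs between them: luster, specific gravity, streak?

specific gravity

Luster: both vitreous — no difference.
Specific gravity: Anhydrite 2.97-2.98, Dolomite 2.85 — distinct.
Streak: both white — no difference.
Of the listed properties, specific gravity is the one that separates them.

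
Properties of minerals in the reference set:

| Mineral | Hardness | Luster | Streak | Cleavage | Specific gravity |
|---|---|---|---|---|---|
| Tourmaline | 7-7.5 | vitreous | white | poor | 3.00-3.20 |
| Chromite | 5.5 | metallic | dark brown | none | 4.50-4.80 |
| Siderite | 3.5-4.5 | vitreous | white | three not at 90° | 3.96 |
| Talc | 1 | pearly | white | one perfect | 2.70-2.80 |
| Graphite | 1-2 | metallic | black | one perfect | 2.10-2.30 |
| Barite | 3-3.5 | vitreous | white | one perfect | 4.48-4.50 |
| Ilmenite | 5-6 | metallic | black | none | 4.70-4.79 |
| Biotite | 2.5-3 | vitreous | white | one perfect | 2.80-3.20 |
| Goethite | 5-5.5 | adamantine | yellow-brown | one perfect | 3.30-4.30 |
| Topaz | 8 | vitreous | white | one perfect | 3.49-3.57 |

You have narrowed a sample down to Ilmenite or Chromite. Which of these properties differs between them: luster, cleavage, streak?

streak

Luster: both metallic — no difference.
Cleavage: both none — no difference.
Streak: Ilmenite black, Chromite dark brown — distinct.
Of the listed properties, streak is the one that separates them.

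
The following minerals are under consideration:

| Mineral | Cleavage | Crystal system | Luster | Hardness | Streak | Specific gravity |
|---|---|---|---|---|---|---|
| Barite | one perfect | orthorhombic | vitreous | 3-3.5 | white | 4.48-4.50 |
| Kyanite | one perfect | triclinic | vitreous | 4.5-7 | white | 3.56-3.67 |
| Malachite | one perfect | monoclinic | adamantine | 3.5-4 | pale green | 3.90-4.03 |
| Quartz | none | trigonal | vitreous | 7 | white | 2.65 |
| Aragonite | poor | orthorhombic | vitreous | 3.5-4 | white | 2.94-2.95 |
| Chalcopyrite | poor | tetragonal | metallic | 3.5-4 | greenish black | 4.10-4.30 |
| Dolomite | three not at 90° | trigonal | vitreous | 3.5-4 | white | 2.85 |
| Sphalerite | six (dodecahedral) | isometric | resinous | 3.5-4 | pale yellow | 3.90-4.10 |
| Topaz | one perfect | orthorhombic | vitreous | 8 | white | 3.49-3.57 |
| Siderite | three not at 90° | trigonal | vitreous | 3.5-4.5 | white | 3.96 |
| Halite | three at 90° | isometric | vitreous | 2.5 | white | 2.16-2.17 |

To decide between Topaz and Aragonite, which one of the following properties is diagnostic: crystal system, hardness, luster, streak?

Crystal system: both orthorhombic — identical.
Hardness: Topaz 8, Aragonite 3.5-4 — these differ.
Luster: both vitreous — identical.
Streak: both white — identical.
Only hardness differs between Topaz and Aragonite among the listed tests.

hardness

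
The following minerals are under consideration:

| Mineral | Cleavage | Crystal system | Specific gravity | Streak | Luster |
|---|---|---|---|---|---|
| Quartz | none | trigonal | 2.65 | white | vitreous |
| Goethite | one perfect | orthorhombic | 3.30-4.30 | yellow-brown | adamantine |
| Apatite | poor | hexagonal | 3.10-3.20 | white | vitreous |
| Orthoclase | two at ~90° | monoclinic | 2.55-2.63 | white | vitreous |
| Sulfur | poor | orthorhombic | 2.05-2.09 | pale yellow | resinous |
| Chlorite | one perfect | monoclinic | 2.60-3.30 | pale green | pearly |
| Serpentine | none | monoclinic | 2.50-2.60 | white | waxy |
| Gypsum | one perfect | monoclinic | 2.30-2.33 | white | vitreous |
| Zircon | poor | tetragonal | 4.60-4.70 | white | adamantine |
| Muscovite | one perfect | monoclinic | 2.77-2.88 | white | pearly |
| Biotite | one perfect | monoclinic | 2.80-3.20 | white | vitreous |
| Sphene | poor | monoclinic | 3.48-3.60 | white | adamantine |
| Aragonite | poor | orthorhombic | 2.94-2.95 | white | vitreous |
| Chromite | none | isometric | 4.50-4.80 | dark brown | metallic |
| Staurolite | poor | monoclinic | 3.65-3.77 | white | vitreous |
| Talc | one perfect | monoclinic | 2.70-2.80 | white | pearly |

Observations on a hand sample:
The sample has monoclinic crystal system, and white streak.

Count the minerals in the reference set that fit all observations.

8

Monoclinic crystal system — only Orthoclase, Chlorite, Serpentine, Gypsum, Muscovite, Biotite, Sphene, Staurolite, Talc remain.
White streak is inconsistent with Chlorite.
Consistent with every observation: Biotite, Gypsum, Muscovite, Orthoclase, Serpentine, Sphene, Staurolite, Talc.
That is 8 minerals.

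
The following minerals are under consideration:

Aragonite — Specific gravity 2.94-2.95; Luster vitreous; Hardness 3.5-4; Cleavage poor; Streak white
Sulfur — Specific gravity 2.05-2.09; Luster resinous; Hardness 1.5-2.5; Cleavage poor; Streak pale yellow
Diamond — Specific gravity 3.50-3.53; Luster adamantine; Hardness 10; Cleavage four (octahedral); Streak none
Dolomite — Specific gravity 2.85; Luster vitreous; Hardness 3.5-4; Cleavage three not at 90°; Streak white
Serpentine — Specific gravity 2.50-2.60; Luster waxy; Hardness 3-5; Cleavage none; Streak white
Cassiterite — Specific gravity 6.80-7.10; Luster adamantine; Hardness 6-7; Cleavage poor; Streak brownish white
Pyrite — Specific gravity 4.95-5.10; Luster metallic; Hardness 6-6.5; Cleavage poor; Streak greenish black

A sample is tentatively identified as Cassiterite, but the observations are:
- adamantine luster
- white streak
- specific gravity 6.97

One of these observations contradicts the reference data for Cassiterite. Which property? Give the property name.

Adamantine luster: Cassiterite has adamantine luster — consistent.
White streak: Cassiterite has brownish white streak — inconsistent.
Specific gravity 6.97: Cassiterite has SG 6.80-7.10 — consistent.
The streak is the one property that does not fit.

streak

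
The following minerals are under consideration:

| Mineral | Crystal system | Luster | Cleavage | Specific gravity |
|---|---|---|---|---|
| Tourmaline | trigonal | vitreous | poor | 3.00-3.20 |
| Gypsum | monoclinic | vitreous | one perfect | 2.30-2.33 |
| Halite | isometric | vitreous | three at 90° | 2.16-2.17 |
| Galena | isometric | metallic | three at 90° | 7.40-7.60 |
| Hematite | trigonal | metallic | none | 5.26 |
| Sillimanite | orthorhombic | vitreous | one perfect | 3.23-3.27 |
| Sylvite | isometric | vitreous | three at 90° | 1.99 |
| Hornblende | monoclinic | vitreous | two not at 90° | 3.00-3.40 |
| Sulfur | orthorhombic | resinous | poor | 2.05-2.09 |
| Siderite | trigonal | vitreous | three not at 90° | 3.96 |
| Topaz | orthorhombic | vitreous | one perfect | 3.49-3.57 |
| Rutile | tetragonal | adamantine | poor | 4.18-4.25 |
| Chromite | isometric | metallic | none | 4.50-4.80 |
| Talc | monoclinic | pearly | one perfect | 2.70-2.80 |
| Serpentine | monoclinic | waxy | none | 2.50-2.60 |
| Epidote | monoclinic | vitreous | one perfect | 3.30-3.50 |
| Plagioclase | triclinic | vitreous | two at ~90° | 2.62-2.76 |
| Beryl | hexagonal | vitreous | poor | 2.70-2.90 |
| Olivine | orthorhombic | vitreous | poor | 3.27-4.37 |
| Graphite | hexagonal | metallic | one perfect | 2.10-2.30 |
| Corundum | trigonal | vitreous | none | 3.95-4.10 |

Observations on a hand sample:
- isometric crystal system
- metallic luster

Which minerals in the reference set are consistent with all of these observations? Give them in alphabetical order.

Chromite, Galena

Isometric crystal system: only Halite, Galena, Sylvite, Chromite remain.
Metallic luster excludes Halite, Sylvite.
The minerals that satisfy all observations are Chromite, Galena.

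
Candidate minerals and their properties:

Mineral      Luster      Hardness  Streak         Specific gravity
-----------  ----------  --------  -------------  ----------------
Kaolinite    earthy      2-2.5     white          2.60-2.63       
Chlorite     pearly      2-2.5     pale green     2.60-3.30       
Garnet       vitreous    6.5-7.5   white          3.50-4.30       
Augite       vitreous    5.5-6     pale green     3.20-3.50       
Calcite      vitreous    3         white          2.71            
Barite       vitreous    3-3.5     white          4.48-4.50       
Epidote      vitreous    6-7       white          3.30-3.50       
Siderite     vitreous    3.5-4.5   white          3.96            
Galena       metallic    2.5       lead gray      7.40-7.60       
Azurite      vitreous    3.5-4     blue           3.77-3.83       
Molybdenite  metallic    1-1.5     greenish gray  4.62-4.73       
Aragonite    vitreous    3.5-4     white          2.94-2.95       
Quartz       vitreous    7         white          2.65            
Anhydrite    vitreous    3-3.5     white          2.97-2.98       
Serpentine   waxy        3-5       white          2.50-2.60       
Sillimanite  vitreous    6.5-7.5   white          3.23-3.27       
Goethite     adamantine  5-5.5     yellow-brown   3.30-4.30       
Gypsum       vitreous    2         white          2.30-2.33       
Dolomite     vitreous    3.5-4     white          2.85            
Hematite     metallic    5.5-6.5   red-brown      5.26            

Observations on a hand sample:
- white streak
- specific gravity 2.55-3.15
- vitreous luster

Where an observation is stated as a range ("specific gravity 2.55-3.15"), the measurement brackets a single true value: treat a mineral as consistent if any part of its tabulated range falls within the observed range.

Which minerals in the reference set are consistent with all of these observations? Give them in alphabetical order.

Anhydrite, Aragonite, Calcite, Dolomite, Quartz

White streak — only Kaolinite, Garnet, Calcite, Barite, Epidote, Siderite, Aragonite, Quartz, Anhydrite, Serpentine, Sillimanite, Gypsum, Dolomite remain.
Specific gravity 2.55-3.15 is inconsistent with Garnet, Barite, Epidote, Siderite, Sillimanite, Gypsum.
Vitreous luster eliminates Kaolinite, Serpentine.
The minerals that satisfy all observations are Anhydrite, Aragonite, Calcite, Dolomite, Quartz.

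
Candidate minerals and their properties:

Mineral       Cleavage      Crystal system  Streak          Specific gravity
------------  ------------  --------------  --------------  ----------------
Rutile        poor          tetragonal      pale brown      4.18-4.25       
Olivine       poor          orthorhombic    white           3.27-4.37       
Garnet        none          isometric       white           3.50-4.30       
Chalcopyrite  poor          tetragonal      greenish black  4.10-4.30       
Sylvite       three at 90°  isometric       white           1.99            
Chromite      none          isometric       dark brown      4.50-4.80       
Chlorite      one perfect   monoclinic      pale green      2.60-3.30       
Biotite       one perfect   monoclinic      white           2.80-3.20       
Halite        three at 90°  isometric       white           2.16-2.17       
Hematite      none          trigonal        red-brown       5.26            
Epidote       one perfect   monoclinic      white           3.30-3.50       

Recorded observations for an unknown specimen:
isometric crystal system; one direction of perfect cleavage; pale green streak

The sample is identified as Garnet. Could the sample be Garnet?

No

Isometric crystal system — fits Garnet (isometric system).
One direction of perfect cleavage — Garnet has cleavage none; inconsistent.
Pale green streak — Garnet has white streak; inconsistent.
2 of the observed properties are inconsistent with Garnet.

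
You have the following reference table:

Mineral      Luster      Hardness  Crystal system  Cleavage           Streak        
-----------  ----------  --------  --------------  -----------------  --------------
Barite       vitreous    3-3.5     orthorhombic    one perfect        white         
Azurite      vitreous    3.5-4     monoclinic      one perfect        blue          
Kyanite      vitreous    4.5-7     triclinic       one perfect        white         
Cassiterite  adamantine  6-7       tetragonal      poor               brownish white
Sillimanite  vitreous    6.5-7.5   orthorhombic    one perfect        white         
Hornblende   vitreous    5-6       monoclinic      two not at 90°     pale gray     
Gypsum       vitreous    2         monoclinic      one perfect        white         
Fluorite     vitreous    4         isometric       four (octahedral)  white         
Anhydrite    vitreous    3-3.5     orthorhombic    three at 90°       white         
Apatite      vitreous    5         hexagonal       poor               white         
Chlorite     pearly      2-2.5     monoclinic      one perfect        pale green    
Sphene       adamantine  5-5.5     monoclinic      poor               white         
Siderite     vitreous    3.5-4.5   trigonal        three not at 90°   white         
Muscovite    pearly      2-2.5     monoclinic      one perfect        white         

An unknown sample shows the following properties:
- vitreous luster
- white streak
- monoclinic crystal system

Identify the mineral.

Vitreous luster eliminates Cassiterite, Chlorite, Sphene, Muscovite.
White streak is inconsistent with Azurite, Hornblende.
Monoclinic crystal system — leaves Gypsum.
Only Gypsum satisfies all observations.

Gypsum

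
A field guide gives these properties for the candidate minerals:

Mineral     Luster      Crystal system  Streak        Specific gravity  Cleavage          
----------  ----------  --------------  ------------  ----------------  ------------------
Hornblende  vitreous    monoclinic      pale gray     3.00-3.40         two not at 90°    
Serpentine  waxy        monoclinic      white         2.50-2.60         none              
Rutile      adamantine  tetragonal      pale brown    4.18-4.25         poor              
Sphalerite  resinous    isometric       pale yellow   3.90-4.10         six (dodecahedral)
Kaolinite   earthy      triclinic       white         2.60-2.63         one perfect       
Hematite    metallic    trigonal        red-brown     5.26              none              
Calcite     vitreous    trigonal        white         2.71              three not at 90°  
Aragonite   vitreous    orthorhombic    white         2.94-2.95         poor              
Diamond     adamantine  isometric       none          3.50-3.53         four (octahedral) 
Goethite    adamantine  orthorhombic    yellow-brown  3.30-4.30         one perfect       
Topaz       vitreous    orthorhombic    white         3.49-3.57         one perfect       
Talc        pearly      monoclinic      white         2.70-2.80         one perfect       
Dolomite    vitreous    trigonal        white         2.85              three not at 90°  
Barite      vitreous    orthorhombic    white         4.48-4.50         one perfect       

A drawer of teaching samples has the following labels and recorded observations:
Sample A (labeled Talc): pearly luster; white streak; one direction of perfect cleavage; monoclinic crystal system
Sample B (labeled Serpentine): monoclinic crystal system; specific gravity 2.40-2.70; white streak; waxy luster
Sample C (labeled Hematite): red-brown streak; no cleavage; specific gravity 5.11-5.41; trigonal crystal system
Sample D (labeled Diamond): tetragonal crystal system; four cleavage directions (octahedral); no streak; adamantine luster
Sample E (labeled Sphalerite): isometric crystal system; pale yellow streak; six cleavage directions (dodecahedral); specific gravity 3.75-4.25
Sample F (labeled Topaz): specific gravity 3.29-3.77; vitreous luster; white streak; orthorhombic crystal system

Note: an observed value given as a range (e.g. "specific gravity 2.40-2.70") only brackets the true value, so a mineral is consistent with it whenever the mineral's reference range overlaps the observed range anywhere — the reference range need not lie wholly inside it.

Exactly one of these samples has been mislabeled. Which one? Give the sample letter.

D

Sample A: all recorded properties match Talc.
Sample B: all recorded properties match Serpentine.
Sample C: all recorded properties match Hematite.
Sample D: tetragonal crystal system is outside the reference for Diamond (isometric system) — mislabeled.
Sample E: all recorded properties match Sphalerite.
Sample F: all recorded properties match Topaz.
Only sample D is inconsistent with its label.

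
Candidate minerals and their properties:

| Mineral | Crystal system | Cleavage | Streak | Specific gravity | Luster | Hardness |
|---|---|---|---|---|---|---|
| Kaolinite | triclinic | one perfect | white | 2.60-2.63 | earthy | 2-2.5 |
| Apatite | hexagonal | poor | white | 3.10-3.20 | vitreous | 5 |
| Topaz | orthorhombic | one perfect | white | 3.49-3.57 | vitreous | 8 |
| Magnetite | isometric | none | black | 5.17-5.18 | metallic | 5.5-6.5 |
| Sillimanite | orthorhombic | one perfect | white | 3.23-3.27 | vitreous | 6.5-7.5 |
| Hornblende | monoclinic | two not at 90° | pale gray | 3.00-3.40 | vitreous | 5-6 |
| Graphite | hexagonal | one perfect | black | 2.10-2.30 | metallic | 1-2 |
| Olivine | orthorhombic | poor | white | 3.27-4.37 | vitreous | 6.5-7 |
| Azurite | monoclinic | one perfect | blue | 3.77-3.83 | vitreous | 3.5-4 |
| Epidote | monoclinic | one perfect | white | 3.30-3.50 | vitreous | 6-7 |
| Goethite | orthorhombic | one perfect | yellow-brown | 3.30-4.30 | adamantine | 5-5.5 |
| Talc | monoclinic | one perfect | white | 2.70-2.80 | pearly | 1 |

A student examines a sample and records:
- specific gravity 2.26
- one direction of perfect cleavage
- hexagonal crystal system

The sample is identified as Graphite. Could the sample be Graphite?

Specific gravity 2.26 — agrees with Graphite (SG 2.10-2.30).
One direction of perfect cleavage — agrees with Graphite (cleavage one perfect).
Hexagonal crystal system — agrees with Graphite (hexagonal system).
All observations are consistent with the tabulated values for Graphite.

Yes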